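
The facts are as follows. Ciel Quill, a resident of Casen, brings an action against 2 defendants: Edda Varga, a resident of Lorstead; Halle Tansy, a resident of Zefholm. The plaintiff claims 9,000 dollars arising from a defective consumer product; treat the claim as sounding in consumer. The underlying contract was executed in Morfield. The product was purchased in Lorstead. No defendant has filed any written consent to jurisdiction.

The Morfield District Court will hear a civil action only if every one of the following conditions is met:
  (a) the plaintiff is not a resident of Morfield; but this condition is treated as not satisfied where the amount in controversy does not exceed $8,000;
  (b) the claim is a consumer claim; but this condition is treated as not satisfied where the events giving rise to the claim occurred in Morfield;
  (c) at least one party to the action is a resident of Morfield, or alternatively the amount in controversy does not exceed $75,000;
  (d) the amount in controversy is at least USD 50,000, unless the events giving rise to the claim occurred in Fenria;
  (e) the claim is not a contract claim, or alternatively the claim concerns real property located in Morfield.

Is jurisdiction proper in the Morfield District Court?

The Morfield District Court:
  (a) The plaintiff resides in Casen, which is not Morfield. And the carve-out is inapplicable — the amount in controversy is $9,000, above the USD 8,000 ceiling. Met.
  (b) The claim is a consumer claim. The carve-out does not apply: the operative events occurred in Lorstead, not Morfield. Satisfied.
  (c) The amount in controversy is 9,000 dollars, within the 75,000 dollars ceiling, so one alternative holds. Condition met.
  (d) The amount in controversy is USD 9,000, below the USD 50,000 floor. The proviso offers no rescue either, since the operative events occurred in Lorstead, not Fenria. Not met.
  (e) The claim is a consumer claim, not a contract claim, so this disjunct is met. Met.
  → At least one condition fails; no jurisdiction.

No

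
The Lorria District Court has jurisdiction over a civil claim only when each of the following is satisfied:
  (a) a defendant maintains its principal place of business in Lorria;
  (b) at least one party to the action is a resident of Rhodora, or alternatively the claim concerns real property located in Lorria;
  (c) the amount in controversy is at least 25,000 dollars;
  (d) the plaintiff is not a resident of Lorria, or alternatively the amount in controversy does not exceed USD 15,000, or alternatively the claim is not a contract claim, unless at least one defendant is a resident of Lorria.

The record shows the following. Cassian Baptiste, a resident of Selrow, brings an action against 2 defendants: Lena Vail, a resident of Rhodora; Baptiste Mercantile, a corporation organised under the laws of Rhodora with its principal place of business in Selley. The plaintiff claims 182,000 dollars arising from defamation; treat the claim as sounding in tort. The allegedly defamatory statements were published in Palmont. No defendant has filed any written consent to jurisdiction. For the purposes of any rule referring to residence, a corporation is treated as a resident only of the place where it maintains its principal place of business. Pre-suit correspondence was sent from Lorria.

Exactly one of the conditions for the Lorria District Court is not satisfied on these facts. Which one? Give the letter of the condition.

The Lorria District Court:
  (a) The corporate defendant(s) have their principal place of business in Selley, not Lorria. Fails.
  (b) Lena Vail resides in Rhodora, which satisfies one of the alternatives. Satisfied.
  (c) The amount in controversy is $182,000, which meets the 25,000 dollars floor. Satisfied.
  (d) The plaintiff resides in Selrow, which is not Lorria, so one alternative holds. Met.
Only condition (a) fails.

(a)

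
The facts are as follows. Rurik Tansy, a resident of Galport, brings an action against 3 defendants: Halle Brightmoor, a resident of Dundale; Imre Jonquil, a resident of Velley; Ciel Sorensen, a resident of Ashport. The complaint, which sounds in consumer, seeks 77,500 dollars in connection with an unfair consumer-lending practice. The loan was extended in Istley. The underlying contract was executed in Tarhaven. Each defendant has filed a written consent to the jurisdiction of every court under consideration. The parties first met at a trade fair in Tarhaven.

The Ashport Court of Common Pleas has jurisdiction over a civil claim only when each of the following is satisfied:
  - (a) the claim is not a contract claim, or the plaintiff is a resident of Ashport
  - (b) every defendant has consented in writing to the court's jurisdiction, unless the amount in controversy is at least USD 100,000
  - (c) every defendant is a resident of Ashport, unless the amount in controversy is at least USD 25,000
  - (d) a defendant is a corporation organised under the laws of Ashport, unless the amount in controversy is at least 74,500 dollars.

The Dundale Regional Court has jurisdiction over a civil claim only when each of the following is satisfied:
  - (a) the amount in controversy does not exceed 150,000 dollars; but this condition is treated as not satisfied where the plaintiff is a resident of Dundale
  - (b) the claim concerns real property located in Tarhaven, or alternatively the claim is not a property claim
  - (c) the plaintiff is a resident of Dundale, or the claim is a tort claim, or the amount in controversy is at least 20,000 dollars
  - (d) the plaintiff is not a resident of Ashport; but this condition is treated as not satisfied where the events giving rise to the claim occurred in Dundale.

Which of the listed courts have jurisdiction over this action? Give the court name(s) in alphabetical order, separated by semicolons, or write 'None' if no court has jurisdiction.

the Ashport Court of Common Pleas; the Dundale Regional Court

The Ashport Court of Common Pleas:
  (a) The claim is a consumer claim, not a contract claim — that alternative is enough. Condition met.
  (b) Every defendant has filed written consent. Satisfied.
  (c) The defendants reside as follows — Halle Brightmoor in Dundale, Imre Jonquil in Velley, Ciel Sorensen in Ashport — not all in Ashport. The proviso rescues it, though: the amount in controversy is $77,500, which meets the $25,000 floor. Condition met.
  (d) No defendant is a corporation. But the amount in controversy is $77,500, which meets the USD 74,500 floor, and the 'unless' clause therefore excuses the requirement. Satisfied.
  → Every requirement is satisfied — jurisdiction.
The Dundale Regional Court:
  (a) The amount in controversy is $77,500, within the $150,000 ceiling. The carve-out does not apply: the plaintiff resides in Galport, not Dundale. Condition met.
  (b) The claim is a consumer claim, not a property claim, which satisfies one of the alternatives. Satisfied.
  (c) The amount in controversy is 77,500 dollars, which meets the USD 20,000 floor, which satisfies one of the alternatives. Satisfied.
  (d) The plaintiff resides in Galport, which is not Ashport. The carve-out does not apply: the operative events occurred in Istley, not Dundale. Satisfied.
  → Jurisdiction lies.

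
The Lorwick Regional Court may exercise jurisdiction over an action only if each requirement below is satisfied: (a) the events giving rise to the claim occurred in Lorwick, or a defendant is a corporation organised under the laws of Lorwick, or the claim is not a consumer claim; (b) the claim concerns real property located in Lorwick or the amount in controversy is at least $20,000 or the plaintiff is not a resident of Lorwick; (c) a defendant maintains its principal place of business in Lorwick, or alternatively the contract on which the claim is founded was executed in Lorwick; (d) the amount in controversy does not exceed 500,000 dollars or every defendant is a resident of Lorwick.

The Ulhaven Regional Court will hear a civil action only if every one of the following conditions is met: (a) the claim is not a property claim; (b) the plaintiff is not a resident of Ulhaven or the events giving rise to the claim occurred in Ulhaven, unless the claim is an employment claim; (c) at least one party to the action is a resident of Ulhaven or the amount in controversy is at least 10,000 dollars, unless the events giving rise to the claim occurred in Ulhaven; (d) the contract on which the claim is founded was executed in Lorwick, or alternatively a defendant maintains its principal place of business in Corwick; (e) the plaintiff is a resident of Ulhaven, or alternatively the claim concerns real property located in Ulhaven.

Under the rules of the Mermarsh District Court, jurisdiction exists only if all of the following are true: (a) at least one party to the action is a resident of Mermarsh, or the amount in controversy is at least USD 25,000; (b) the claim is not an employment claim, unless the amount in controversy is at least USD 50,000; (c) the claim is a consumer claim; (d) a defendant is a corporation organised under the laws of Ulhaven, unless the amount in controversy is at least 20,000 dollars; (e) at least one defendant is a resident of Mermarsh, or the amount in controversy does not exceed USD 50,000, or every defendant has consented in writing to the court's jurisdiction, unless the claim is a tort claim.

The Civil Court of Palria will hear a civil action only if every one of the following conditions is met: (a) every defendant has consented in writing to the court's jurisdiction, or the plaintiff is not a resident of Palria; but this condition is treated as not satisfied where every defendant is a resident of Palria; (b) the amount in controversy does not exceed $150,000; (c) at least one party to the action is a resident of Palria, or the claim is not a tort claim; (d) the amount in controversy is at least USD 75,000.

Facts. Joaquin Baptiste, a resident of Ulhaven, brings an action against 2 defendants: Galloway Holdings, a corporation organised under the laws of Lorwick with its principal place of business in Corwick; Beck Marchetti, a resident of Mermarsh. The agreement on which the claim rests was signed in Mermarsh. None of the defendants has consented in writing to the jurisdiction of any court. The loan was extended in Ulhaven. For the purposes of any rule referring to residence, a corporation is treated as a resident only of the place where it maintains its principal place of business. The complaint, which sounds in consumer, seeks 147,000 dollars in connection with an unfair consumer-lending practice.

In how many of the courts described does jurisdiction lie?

3

The Lorwick Regional Court:
  (a) Galloway Holdings is organised under the laws of Lorwick, so this disjunct is met. Met.
  (b) The amount in controversy is $147,000, which meets the USD 20,000 floor — that alternative is enough. Condition met.
  (c) The corporate defendant(s) have their principal place of business in Corwick, not Lorwick; the contract was executed in Mermarsh, not Lorwick — no alternative holds. Not satisfied.
  (d) The amount in controversy is $147,000, within the $500,000 ceiling, so one alternative holds. Met.
  → At least one condition fails; no jurisdiction.
The Ulhaven Regional Court:
  (a) The claim is a consumer claim, not a property claim. Condition met.
  (b) The operative events occurred in Ulhaven, so this disjunct is met. Satisfied.
  (c) Joaquin Baptiste resides in Ulhaven — that alternative is enough. Met.
  (d) Galloway Holdings has its principal place of business in Corwick, so one alternative holds. Satisfied.
  (e) The plaintiff resides in Ulhaven, which satisfies one of the alternatives. Satisfied.
  → Every requirement is satisfied — jurisdiction.
The Mermarsh District Court:
  (a) Beck Marchetti resides in Mermarsh, so one alternative holds. Condition met.
  (b) The claim is a consumer claim, not an employment claim. Satisfied.
  (c) The claim is a consumer claim. Met.
  (d) The corporate defendant(s) are organised in Lorwick, not Ulhaven. The proviso rescues it, though: the amount in controversy is $147,000, which meets the 20,000 dollars floor. Met.
  (e) Beck Marchetti resides in Mermarsh, which satisfies one of the alternatives. Met.
  → The court has jurisdiction.
The Civil Court of Palria:
  (a) The plaintiff resides in Ulhaven, which is not Palria, which satisfies one of the alternatives. The carve-out does not apply: the defendants reside as follows — Galloway Holdings in Corwick, Beck Marchetti in Mermarsh — not all in Palria. Met.
  (b) The amount in controversy is USD 147,000, within the USD 150,000 ceiling. Condition met.
  (c) The claim is a consumer claim, not a tort claim — that alternative is enough. Satisfied.
  (d) The amount in controversy is USD 147,000, which meets the 75,000 dollars floor. Met.
  → The court has jurisdiction.
Courts with jurisdiction: the Ulhaven Regional Court, the Mermarsh District Court, the Civil Court of Palria — 3 in total.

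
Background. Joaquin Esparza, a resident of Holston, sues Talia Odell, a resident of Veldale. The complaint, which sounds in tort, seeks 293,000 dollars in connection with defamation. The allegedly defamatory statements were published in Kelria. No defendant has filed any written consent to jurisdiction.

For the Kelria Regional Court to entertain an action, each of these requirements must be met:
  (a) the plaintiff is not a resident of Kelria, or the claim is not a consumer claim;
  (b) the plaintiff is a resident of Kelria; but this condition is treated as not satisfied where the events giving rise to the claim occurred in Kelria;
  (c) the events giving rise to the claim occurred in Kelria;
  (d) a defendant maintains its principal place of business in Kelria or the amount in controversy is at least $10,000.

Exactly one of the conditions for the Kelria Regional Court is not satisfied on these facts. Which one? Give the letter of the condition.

The Kelria Regional Court:
  (a) The plaintiff resides in Holston, which is not Kelria, so this disjunct is met. Condition met.
  (b) The plaintiff resides in Holston, not Kelria. Fails.
  (c) The operative events occurred in Kelria. Satisfied.
  (d) The amount in controversy is $293,000, which meets the $10,000 floor, which satisfies one of the alternatives. Met.
Only condition (b) fails.

(b)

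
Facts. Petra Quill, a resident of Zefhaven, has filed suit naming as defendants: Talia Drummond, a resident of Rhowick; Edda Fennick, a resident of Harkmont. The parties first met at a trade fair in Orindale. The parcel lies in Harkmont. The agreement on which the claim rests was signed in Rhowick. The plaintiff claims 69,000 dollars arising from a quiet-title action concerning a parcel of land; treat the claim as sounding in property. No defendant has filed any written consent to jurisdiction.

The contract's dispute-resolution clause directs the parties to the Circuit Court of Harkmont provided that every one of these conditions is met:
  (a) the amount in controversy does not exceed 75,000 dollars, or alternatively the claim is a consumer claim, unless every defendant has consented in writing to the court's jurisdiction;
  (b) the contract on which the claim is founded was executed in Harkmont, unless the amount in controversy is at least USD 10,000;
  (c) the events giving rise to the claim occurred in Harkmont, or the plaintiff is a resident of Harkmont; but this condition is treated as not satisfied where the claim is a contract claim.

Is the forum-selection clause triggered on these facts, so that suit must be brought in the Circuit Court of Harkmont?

Yes

The Circuit Court of Harkmont:
  (a) The amount in controversy is $69,000, within the $75,000 ceiling, so this disjunct is met. Met.
  (b) The contract was executed in Rhowick, not Harkmont. But the amount in controversy is USD 69,000, which meets the $10,000 floor, and the 'unless' clause therefore excuses the requirement. Met.
  (c) The operative events occurred in Harkmont, which satisfies one of the alternatives. The exception is not triggered, since the claim is a property claim, not a contract claim. Satisfied.
  → The clause applies.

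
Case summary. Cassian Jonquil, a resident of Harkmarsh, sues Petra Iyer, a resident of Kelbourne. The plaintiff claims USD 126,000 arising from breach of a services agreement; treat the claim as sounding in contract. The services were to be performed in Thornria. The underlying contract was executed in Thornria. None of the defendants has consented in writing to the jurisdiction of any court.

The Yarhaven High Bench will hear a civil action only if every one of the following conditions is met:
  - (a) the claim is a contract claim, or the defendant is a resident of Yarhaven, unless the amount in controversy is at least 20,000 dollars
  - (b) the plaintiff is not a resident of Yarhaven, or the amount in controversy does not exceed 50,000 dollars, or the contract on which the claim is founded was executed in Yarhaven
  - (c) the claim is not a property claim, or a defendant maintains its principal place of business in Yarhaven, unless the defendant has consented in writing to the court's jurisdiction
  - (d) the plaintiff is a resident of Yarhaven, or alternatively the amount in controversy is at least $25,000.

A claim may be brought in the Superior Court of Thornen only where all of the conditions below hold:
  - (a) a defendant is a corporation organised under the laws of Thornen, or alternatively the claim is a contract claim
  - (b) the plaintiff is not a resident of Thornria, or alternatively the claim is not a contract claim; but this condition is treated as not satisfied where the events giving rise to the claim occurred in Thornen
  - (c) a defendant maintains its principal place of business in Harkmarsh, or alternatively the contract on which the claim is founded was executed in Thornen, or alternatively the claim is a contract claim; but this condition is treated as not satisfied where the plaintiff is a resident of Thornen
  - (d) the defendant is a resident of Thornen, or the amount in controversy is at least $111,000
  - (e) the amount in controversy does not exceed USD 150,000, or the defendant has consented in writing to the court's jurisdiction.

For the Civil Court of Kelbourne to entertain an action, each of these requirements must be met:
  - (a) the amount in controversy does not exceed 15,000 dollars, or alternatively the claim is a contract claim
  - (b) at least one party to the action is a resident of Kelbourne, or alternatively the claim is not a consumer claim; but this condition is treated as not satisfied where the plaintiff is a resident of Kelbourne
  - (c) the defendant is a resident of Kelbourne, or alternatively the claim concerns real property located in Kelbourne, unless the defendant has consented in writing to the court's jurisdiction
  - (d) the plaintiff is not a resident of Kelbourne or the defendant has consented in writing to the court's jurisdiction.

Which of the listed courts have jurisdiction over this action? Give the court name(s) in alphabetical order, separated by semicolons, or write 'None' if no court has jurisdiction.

the Civil Court of Kelbourne; the Superior Court of Thornen; the Yarhaven High Bench

The Yarhaven High Bench:
  (a) The claim is a contract claim, which satisfies one of the alternatives. Met.
  (b) The plaintiff resides in Harkmarsh, which is not Yarhaven, so this disjunct is met. Condition met.
  (c) The claim is a contract claim, not a property claim — that alternative is enough. Satisfied.
  (d) The amount in controversy is 126,000 dollars, which meets the USD 25,000 floor, so this disjunct is met. Met.
  → Every requirement is satisfied — jurisdiction.
The Superior Court of Thornen:
  (a) The claim is a contract claim — that alternative is enough. Condition met.
  (b) The plaintiff resides in Harkmarsh, which is not Thornria, so this disjunct is met. The carve-out does not apply: the operative events occurred in Thornria, not Thornen. Satisfied.
  (c) The claim is a contract claim, so one alternative holds. The carve-out does not apply: the plaintiff resides in Harkmarsh, not Thornen. Met.
  (d) The amount in controversy is USD 126,000, which meets the 111,000 dollars floor, so this disjunct is met. Satisfied.
  (e) The amount in controversy is 126,000 dollars, within the 150,000 dollars ceiling — that alternative is enough. Satisfied.
  → The court has jurisdiction.
The Civil Court of Kelbourne:
  (a) The claim is a contract claim, which satisfies one of the alternatives. Condition met.
  (b) Petra Iyer resides in Kelbourne, which satisfies one of the alternatives. The carve-out does not apply: the plaintiff resides in Harkmarsh, not Kelbourne. Condition met.
  (c) The defendant resides in Kelbourne, so this disjunct is met. Condition met.
  (d) The plaintiff resides in Harkmarsh, which is not Kelbourne, so one alternative holds. Condition met.
  → Jurisdiction lies.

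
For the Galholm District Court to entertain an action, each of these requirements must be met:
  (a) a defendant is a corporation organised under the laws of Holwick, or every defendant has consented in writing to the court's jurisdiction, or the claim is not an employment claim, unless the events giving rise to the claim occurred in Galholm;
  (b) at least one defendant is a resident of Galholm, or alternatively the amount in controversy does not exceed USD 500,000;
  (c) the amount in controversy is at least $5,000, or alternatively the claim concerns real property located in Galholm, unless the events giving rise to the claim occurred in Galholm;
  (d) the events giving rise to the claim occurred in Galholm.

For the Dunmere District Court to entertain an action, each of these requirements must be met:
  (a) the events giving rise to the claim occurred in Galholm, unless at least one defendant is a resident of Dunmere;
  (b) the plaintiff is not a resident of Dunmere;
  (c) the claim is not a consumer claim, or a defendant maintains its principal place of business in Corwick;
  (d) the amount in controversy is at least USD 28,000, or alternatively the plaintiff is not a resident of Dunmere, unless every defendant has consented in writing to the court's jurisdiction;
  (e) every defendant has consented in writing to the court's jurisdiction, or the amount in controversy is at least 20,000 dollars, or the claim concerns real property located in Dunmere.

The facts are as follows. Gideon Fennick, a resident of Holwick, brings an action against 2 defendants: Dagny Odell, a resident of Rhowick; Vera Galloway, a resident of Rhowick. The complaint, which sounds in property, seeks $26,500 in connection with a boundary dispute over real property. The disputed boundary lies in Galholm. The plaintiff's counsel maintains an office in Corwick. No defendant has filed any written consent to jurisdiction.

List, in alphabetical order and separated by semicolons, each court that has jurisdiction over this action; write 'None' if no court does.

The Galholm District Court:
  (a) The claim is a property claim, not an employment claim — that alternative is enough. Met.
  (b) The amount in controversy is 26,500 dollars, within the USD 500,000 ceiling, so one alternative holds. Met.
  (c) The amount in controversy is $26,500, which meets the $5,000 floor, which satisfies one of the alternatives. Condition met.
  (d) The operative events occurred in Galholm. Satisfied.
  → All conditions met; jurisdiction exists.
The Dunmere District Court:
  (a) The operative events occurred in Galholm. Condition met.
  (b) The plaintiff resides in Holwick, which is not Dunmere. Satisfied.
  (c) The claim is a property claim, not a consumer claim, which satisfies one of the alternatives. Condition met.
  (d) The plaintiff resides in Holwick, which is not Dunmere, so one alternative holds. Met.
  (e) The amount in controversy is $26,500, which meets the USD 20,000 floor — that alternative is enough. Satisfied.
  → Jurisdiction lies.

the Dunmere District Court; the Galholm District Court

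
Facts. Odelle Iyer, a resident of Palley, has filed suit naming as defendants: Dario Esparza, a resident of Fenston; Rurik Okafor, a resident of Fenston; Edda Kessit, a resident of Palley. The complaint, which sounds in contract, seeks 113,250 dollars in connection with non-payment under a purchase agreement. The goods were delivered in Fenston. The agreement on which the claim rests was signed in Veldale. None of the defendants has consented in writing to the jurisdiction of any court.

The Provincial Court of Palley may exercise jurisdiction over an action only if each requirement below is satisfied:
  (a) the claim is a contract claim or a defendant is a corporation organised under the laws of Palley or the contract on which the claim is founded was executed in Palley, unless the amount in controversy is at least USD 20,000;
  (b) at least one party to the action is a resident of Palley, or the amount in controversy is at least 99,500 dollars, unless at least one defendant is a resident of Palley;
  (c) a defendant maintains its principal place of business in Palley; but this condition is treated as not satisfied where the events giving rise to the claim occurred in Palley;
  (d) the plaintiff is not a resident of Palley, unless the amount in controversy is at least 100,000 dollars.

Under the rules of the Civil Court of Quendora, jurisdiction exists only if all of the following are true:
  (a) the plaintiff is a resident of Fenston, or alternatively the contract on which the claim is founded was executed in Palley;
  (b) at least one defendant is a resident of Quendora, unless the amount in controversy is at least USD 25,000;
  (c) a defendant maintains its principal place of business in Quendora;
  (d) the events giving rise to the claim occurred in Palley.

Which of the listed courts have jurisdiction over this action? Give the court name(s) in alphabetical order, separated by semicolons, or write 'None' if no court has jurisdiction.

None

The Provincial Court of Palley:
  (a) The claim is a contract claim, so one alternative holds. Satisfied.
  (b) Odelle Iyer resides in Palley, so this disjunct is met. Met.
  (c) No defendant is a corporation. Fails.
  (d) The plaintiff resides in Palley. The proviso rescues it, though: the amount in controversy is 113,250 dollars, which meets the $100,000 floor. Condition met.
  → At least one condition fails; no jurisdiction.
The Civil Court of Quendora:
  (a) The plaintiff resides in Palley, not Fenston; the contract was executed in Veldale, not Palley — every alternative fails. Not met.
  (b) No defendant resides in Quendora (they reside in Fenston, Fenston, Palley). The proviso rescues it, though: the amount in controversy is $113,250, which meets the $25,000 floor. Satisfied.
  (c) No defendant is a corporation. Not satisfied.
  (d) The operative events occurred in Fenston, not Palley. Not satisfied.
  → At least one condition fails; no jurisdiction.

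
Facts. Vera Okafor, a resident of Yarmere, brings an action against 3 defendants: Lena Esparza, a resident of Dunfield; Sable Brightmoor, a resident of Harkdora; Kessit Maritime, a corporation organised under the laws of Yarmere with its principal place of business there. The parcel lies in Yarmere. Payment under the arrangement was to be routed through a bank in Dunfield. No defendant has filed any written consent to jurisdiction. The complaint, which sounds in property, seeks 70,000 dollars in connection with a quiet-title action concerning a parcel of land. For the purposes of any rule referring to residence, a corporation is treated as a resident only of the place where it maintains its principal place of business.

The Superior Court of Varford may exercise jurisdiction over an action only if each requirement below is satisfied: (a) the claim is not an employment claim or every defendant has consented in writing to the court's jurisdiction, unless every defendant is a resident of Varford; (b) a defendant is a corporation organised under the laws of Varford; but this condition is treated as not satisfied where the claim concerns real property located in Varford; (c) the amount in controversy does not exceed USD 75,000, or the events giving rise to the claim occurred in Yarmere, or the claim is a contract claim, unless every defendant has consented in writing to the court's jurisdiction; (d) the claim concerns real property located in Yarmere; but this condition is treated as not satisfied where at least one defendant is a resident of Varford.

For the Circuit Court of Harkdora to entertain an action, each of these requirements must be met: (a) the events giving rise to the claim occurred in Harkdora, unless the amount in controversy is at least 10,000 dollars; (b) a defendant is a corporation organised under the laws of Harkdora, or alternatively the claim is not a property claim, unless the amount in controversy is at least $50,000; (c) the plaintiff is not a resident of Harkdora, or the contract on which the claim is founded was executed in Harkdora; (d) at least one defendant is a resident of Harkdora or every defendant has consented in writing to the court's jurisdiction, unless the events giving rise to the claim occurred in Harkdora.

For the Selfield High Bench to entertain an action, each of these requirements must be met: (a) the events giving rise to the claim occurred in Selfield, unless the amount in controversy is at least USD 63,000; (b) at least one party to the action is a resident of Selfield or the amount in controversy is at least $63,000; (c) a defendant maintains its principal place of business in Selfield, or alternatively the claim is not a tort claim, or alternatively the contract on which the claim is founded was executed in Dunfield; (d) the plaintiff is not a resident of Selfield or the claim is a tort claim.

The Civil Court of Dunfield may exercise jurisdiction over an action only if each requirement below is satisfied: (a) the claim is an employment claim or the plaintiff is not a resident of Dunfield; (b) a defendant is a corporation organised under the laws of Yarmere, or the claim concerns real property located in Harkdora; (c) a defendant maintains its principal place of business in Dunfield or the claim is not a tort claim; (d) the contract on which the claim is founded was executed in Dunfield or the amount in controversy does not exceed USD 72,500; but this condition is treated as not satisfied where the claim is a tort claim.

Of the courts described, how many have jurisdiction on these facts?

The Superior Court of Varford:
  (a) The claim is a property claim, not an employment claim, so this disjunct is met. Met.
  (b) The corporate defendant(s) are organised in Yarmere, not Varford. Fails.
  (c) The amount in controversy is $70,000, within the 75,000 dollars ceiling, so one alternative holds. Met.
  (d) The property lies in Yarmere. And the carve-out is inapplicable — no defendant resides in Varford (they reside in Dunfield, Harkdora, Yarmere). Met.
  → The court lacks jurisdiction.
The Circuit Court of Harkdora:
  (a) The operative events occurred in Yarmere, not Harkdora. The proviso rescues it, though: the amount in controversy is USD 70,000, which meets the $10,000 floor. Met.
  (b) The corporate defendant(s) are organised in Yarmere, not Harkdora; the claim is a property claim — every alternative fails. The proviso rescues it, though: the amount in controversy is 70,000 dollars, which meets the 50,000 dollars floor. Condition met.
  (c) The plaintiff resides in Yarmere, which is not Harkdora, so one alternative holds. Condition met.
  (d) Sable Brightmoor resides in Harkdora, so one alternative holds. Met.
  → All conditions met; jurisdiction exists.
The Selfield High Bench:
  (a) The operative events occurred in Yarmere, not Selfield. But the amount in controversy is 70,000 dollars, which meets the $63,000 floor, and the 'unless' clause therefore excuses the requirement. Satisfied.
  (b) The amount in controversy is 70,000 dollars, which meets the USD 63,000 floor — that alternative is enough. Met.
  (c) The claim is a property claim, not a tort claim, so this disjunct is met. Condition met.
  (d) The plaintiff resides in Yarmere, which is not Selfield, which satisfies one of the alternatives. Condition met.
  → Jurisdiction lies.
The Civil Court of Dunfield:
  (a) The plaintiff resides in Yarmere, which is not Dunfield, so one alternative holds. Satisfied.
  (b) Kessit Maritime is organised under the laws of Yarmere — that alternative is enough. Condition met.
  (c) The claim is a property claim, not a tort claim — that alternative is enough. Met.
  (d) The amount in controversy is $70,000, within the 72,500 dollars ceiling, which satisfies one of the alternatives. The carve-out does not apply: the claim is a property claim, not a tort claim. Condition met.
  → Every requirement is satisfied — jurisdiction.
Courts with jurisdiction: the Circuit Court of Harkdora, the Selfield High Bench, the Civil Court of Dunfield — 3 in total.

3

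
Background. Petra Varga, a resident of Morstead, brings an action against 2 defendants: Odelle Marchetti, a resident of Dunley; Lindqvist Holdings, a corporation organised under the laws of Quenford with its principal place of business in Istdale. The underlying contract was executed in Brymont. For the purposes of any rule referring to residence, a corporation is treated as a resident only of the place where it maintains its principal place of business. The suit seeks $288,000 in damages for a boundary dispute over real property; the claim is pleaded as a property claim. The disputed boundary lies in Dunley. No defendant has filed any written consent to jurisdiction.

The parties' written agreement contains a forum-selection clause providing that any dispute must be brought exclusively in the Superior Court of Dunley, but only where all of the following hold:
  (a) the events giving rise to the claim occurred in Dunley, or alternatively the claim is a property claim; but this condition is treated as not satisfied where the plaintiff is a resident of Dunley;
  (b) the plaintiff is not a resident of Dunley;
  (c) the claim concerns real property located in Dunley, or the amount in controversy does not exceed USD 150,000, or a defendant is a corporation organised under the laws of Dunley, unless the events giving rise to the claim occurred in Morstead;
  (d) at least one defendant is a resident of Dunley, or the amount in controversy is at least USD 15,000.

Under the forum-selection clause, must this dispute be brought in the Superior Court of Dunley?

Yes

The Superior Court of Dunley:
  (a) The operative events occurred in Dunley — that alternative is enough. And the carve-out is inapplicable — the plaintiff resides in Morstead, not Dunley. Met.
  (b) The plaintiff resides in Morstead, which is not Dunley. Satisfied.
  (c) The property lies in Dunley — that alternative is enough. Satisfied.
  (d) Odelle Marchetti resides in Dunley — that alternative is enough. Condition met.
  → The clause applies.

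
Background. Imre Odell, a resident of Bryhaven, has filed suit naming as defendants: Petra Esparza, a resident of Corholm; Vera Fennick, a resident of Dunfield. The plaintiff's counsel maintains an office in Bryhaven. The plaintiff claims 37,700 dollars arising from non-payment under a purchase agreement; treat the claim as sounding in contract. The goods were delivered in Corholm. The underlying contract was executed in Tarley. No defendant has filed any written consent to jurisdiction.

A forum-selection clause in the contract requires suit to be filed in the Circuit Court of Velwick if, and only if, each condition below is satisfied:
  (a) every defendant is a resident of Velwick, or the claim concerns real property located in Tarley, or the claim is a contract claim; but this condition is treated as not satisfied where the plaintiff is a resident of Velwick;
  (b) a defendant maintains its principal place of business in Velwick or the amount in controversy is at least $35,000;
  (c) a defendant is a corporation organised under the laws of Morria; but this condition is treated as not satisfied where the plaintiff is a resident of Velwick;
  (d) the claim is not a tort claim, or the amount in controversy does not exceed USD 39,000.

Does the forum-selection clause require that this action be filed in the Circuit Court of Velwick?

The Circuit Court of Velwick:
  (a) The claim is a contract claim, so one alternative holds. The exception is not triggered, since the plaintiff resides in Bryhaven, not Velwick. Satisfied.
  (b) The amount in controversy is USD 37,700, which meets the $35,000 floor, so this disjunct is met. Satisfied.
  (c) No defendant is a corporation. Not met.
  (d) The claim is a contract claim, not a tort claim — that alternative is enough. Condition met.
  → The clause does not apply.

No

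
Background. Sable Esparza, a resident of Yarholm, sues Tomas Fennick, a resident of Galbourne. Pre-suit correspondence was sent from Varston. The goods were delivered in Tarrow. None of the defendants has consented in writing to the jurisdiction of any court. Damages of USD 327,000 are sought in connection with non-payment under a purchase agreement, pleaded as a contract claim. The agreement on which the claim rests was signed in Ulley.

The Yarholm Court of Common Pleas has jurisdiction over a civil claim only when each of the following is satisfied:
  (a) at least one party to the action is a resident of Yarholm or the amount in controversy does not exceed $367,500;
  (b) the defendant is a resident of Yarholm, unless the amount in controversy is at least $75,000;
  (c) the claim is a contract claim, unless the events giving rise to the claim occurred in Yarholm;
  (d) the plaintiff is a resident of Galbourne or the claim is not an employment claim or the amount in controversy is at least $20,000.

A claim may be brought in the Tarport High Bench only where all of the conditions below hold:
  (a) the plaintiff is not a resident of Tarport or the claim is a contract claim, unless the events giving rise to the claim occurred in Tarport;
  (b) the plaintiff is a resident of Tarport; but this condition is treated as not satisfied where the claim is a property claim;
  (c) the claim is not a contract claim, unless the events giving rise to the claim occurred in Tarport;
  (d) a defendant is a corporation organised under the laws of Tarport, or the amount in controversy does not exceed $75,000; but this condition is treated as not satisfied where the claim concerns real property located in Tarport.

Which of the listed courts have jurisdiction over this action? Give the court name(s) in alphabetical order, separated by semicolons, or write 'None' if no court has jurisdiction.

the Yarholm Court of Common Pleas

The Yarholm Court of Common Pleas:
  (a) Sable Esparza resides in Yarholm — that alternative is enough. Satisfied.
  (b) The defendant resides in Galbourne, not Yarholm. However, the amount in controversy is $327,000, which meets the $75,000 floor, so the 'unless' proviso supplies this condition. Satisfied.
  (c) The claim is a contract claim. Met.
  (d) The claim is a contract claim, not an employment claim, which satisfies one of the alternatives. Condition met.
  → All conditions met; jurisdiction exists.
The Tarport High Bench:
  (a) The plaintiff resides in Yarholm, which is not Tarport, so this disjunct is met. Condition met.
  (b) The plaintiff resides in Yarholm, not Tarport. Condition not met.
  (c) The claim is a contract claim. And the operative events occurred in Tarrow, not Tarport, so the proviso does not save it. Not met.
  (d) No defendant is a corporation; the amount in controversy is $327,000, above the USD 75,000 ceiling — every alternative fails. Not met.
  → Not every requirement is met — no jurisdiction.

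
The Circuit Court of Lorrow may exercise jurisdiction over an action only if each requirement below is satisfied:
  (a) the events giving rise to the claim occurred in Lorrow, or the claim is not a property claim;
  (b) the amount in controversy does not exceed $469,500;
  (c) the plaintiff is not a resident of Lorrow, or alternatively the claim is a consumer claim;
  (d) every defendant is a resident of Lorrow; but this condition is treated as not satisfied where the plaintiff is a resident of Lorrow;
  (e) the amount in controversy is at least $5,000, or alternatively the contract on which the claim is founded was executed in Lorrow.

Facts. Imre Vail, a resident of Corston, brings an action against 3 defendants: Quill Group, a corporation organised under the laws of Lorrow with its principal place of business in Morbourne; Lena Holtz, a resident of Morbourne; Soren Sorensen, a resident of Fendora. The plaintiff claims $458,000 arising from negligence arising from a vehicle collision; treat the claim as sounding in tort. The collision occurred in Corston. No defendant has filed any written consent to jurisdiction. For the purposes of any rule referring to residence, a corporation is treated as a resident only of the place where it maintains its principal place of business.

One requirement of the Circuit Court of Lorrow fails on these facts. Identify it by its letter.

The Circuit Court of Lorrow:
  (a) The claim is a tort claim, not a property claim — that alternative is enough. Satisfied.
  (b) The amount in controversy is 458,000 dollars, within the 469,500 dollars ceiling. Met.
  (c) The plaintiff resides in Corston, which is not Lorrow, which satisfies one of the alternatives. Satisfied.
  (d) The defendants reside as follows — Quill Group in Morbourne, Lena Holtz in Morbourne, Soren Sorensen in Fendora — not all in Lorrow. Condition not met.
  (e) The amount in controversy is $458,000, which meets the USD 5,000 floor, so one alternative holds. Satisfied.
Only condition (d) fails.

(d)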